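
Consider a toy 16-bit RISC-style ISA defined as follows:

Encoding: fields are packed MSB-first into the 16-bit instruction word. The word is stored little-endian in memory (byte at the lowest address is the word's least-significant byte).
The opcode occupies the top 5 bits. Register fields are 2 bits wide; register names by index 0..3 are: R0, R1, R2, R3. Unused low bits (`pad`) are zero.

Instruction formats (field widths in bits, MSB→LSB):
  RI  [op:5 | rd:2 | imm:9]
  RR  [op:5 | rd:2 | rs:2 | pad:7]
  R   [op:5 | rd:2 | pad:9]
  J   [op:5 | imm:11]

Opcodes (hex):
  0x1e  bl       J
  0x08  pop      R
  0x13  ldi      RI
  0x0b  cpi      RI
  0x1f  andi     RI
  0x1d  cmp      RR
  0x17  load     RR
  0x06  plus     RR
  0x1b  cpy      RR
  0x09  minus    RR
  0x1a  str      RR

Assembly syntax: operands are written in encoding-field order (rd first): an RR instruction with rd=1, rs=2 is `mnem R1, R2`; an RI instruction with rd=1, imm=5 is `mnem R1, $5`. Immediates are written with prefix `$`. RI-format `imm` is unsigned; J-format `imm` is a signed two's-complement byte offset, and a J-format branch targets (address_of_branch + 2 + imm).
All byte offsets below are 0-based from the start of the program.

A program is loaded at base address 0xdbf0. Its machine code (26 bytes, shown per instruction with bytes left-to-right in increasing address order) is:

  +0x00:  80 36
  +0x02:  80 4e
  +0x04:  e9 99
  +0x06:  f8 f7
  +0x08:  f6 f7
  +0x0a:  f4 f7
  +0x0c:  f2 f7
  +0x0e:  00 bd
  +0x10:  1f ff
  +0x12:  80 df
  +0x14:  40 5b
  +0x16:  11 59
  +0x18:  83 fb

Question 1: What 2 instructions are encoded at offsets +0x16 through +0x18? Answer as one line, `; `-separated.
cpi R0, $273; andi R1, $387

off 0x16: read 11 59 as little → 0x5911
  top 5b → 0xb → cpi [RI]
  rd: (w>>9)&0x3=0x0 → R0
  imm: (w>>0)&0x1ff=0x111 → $273
off 0x18: read 83 fb as little → 0xfb83
  top 5b → 0x1f → andi [RI]
  rd: (w>>9)&0x3=0x1 → R1
  imm: (w>>0)&0x1ff=0x183 → $387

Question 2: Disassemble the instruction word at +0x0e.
+0x0e: 00 bd ⇒ word 0xbd00 (little)
  opcode bits[15:11]=0x17: load/RR
  [10:9] rd=2 = R2
  [8:7] rs=2 = R2

load R2, R2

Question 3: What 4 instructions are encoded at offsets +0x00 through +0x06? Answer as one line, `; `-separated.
plus R3, R1; minus R3, R1; ldi R0, $489; bl $-8

+0x00: 80 36 ⇒ word 0x3680 (little)
  opcode bits[15:11]=0x6: plus/RR
  rd@[10:9]=0x3 ⇒ R3
  rs@[8:7]=0x1 ⇒ R1
+0x02: 80 4e ⇒ word 0x4e80 (little)
  opcode bits[15:11]=0x9: minus/RR
  rd@[10:9]=0x3 ⇒ R3
  rs@[8:7]=0x1 ⇒ R1
+0x04: e9 99 ⇒ word 0x99e9 (little)
  opcode bits[15:11]=0x13: ldi/RI
  rd@[10:9]=0x0 ⇒ R0
  imm@[8:0]=0x1e9 ⇒ $489
+0x06: f8 f7 ⇒ word 0xf7f8 (little)
  opcode bits[15:11]=0x1e: bl/J
  imm@[10:0]=0x7f8 (s11→-8) ⇒ $-8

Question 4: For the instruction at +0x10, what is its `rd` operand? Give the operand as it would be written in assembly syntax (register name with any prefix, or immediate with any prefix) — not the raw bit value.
[10] 1f ff → 0xff1f
  op=0xff1f>>11=0x1f ⇒ andi (RI)
  rd: (w>>9)&0x3=0x3 → R3
  imm: (w>>0)&0x1ff=0x11f → $287

R3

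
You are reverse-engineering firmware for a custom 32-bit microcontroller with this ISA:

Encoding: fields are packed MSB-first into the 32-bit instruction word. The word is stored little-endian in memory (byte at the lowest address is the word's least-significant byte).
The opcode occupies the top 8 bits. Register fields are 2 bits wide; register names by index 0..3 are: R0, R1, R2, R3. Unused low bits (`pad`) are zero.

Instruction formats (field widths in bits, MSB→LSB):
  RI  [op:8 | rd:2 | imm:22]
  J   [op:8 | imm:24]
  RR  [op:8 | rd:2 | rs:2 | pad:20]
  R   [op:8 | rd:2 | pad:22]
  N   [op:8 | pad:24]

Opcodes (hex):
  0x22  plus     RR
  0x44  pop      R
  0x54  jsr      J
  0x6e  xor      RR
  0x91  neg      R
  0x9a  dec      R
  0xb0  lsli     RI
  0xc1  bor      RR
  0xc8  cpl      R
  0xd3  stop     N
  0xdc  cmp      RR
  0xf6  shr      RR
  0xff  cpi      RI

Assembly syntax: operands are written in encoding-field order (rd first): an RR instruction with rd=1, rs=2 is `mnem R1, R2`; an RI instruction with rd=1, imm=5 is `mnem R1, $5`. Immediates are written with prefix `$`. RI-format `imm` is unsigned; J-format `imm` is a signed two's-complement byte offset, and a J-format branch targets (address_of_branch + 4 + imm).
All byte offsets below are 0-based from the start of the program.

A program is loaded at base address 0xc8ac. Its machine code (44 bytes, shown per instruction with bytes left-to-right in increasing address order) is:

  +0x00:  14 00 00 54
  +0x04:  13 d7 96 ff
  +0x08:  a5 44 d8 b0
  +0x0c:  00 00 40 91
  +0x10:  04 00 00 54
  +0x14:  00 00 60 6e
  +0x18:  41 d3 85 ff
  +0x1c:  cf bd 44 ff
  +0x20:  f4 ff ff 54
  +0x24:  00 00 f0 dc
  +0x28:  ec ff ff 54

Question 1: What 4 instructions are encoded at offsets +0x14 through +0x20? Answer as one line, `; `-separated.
xor R1, R2; cpi R2, $381761; cpi R1, $310735; jsr $-12

+0x14: 00 00 60 6e ⇒ word 0x6e600000 (little)
  top 8b → 0x6e → xor [RR]
  rd: (w>>22)&0x3=0x1 → R1
  rs: (w>>20)&0x3=0x2 → R2
+0x18: 41 d3 85 ff ⇒ word 0xff85d341 (little)
  top 8b → 0xff → cpi [RI]
  rd: (w>>22)&0x3=0x2 → R2
  imm: (w>>0)&0x3fffff=0x5d341 → $381761
+0x1c: cf bd 44 ff ⇒ word 0xff44bdcf (little)
  top 8b → 0xff → cpi [RI]
  rd: (w>>22)&0x3=0x1 → R1
  imm: (w>>0)&0x3fffff=0x4bdcf → $310735
+0x20: f4 ff ff 54 ⇒ word 0x54fffff4 (little)
  top 8b → 0x54 → jsr [J]
  imm: (w>>0)&0xffffff=0xfffff4 (s24→-12) → $-12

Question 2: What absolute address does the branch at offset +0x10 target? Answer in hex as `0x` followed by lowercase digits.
@+10  little-endian(04 00 00 54) = 0x54000004
  top 8b → 0x54 → jsr [J]
  imm@[23:0]=0x4 ⇒ $4
  target = base 0xc8ac + off 0x10 + 4 + imm 4 = 0xc8c4

0xc8c4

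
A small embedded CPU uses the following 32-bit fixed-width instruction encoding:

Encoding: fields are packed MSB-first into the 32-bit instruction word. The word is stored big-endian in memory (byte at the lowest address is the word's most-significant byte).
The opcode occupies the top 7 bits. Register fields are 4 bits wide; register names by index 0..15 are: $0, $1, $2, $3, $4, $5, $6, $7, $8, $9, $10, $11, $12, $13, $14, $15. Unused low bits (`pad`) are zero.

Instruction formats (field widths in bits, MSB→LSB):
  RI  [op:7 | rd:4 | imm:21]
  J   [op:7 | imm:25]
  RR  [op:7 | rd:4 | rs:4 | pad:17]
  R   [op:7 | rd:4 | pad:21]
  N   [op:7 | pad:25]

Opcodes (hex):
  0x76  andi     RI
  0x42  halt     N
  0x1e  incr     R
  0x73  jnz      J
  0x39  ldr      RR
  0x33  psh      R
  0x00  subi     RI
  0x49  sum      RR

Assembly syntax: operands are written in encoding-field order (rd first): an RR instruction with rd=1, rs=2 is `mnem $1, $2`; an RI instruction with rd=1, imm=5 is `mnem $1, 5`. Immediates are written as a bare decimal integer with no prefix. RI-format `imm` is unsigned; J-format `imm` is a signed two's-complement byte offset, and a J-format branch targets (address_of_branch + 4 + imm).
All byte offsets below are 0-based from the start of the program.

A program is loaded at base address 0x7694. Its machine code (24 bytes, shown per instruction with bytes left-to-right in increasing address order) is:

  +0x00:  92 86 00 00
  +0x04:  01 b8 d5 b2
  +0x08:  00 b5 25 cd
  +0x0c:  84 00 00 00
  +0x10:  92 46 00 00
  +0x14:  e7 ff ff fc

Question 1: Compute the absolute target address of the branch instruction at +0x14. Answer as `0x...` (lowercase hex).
0x76a8

[14] e7 ff ff fc → 0xe7fffffc
  top 7b → 0x73 → jnz [J]
  imm: (w>>0)&0x1ffffff=0x1fffffc (s25→-4) → -4
  target = base 0x7694 + off 0x14 + 4 + imm -4 = 0x76a8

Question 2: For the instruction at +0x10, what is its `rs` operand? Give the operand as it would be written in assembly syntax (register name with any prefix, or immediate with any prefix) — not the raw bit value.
$3

@+10  big-endian(92 46 00 00) = 0x92460000
  top 7b → 0x49 → sum [RR]
  rd@[24:21]=0x2 ⇒ $2
  rs@[20:17]=0x3 ⇒ $3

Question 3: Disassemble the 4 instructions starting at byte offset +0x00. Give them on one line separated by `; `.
sum $4, $3; subi $13, 1627570; subi $5, 1385933; halt

@+00  big-endian(92 86 00 00) = 0x92860000
  opcode bits[31:25]=0x49: sum/RR
  rd@[24:21]=0x4 ⇒ $4
  rs@[20:17]=0x3 ⇒ $3
@+04  big-endian(01 b8 d5 b2) = 0x01b8d5b2
  opcode bits[31:25]=0x0: subi/RI
  rd@[24:21]=0xd ⇒ $13
  imm@[20:0]=0x18d5b2 ⇒ 1627570
@+08  big-endian(00 b5 25 cd) = 0x00b525cd
  opcode bits[31:25]=0x0: subi/RI
  rd@[24:21]=0x5 ⇒ $5
  imm@[20:0]=0x1525cd ⇒ 1385933
@+0c  big-endian(84 00 00 00) = 0x84000000
  opcode bits[31:25]=0x42: halt/N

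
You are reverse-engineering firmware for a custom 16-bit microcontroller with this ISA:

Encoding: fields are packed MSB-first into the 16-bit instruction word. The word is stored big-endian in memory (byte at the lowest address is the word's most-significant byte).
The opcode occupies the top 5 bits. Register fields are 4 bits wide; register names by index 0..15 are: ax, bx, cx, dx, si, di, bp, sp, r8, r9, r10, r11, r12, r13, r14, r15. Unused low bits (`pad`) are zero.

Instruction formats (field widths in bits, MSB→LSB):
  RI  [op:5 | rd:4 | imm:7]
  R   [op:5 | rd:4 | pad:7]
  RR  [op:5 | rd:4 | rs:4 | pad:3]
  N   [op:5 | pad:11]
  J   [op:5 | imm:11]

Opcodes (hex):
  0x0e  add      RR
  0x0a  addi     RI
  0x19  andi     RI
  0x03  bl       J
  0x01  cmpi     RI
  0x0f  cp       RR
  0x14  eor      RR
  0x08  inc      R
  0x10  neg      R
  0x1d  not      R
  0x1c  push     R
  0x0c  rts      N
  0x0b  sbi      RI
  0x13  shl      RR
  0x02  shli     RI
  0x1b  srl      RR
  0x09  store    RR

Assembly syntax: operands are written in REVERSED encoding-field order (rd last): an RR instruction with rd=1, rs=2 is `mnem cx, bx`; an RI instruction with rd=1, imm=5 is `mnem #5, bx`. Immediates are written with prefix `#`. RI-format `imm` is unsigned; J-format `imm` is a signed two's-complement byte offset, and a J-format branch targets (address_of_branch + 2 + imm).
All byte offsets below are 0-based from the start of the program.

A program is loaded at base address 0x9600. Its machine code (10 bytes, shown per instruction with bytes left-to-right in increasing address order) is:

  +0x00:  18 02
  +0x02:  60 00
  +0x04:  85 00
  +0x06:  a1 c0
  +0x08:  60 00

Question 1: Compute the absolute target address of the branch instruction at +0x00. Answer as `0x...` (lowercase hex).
0x9604

@+00  big-endian(18 02) = 0x1802
  opcode bits[15:11]=0x3: bl/J
  imm: (w>>0)&0x7ff=0x2 → #2
  target = base 0x9600 + off 0x00 + 2 + imm 2 = 0x9604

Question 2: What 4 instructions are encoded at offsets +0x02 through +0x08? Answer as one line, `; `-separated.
+0x02: 60 00 ⇒ word 0x6000 (big)
  top 5b → 0xc → rts [N]
+0x04: 85 00 ⇒ word 0x8500 (big)
  top 5b → 0x10 → neg [R]
  [10:7] rd=10 = r10
+0x06: a1 c0 ⇒ word 0xa1c0 (big)
  top 5b → 0x14 → eor [RR]
  [10:7] rd=3 = dx
  [6:3] rs=8 = r8
+0x08: 60 00 ⇒ word 0x6000 (big)
  top 5b → 0xc → rts [N]

rts; neg r10; eor r8, dx; rts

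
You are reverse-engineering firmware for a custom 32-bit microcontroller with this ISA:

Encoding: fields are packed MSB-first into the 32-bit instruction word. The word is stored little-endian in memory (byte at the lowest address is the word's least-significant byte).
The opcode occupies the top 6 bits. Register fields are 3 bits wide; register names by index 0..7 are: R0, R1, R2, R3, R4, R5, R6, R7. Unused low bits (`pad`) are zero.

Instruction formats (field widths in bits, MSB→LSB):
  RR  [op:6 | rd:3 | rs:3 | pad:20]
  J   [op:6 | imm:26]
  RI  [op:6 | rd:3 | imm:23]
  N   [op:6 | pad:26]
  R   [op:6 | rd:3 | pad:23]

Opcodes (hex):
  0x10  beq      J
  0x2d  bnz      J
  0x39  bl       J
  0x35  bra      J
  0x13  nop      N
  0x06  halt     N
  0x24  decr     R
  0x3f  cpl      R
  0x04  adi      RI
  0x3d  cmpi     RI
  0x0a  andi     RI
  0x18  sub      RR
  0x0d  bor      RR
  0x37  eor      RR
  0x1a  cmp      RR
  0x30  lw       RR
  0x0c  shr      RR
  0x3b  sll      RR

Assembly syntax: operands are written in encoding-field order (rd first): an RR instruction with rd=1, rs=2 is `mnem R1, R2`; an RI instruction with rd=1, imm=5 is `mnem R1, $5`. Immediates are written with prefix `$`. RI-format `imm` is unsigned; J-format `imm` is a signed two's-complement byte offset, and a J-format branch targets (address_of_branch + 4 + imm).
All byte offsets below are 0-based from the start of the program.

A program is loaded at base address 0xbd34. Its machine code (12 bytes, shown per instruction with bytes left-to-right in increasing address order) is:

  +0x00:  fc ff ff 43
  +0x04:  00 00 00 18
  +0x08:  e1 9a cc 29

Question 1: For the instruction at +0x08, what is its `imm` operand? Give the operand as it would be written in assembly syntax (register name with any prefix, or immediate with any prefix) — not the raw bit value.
+0x08: e1 9a cc 29 ⇒ word 0x29cc9ae1 (little)
  op=0x29cc9ae1>>26=0xa ⇒ andi (RI)
  [25:23] rd=3 = R3
  [22:0] imm=5020385 = $5020385

$5020385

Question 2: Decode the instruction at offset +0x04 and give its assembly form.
halt

off 0x04: read 00 00 00 18 as little → 0x18000000
  op=0x18000000>>26=0x6 ⇒ halt (N)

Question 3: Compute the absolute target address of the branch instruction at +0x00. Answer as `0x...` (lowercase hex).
+0x00: fc ff ff 43 ⇒ word 0x43fffffc (little)
  op=0x43fffffc>>26=0x10 ⇒ beq (J)
  imm: (w>>0)&0x3ffffff=0x3fffffc (s26→-4) → $-4
  target = base 0xbd34 + off 0x00 + 4 + imm -4 = 0xbd34

0xbd34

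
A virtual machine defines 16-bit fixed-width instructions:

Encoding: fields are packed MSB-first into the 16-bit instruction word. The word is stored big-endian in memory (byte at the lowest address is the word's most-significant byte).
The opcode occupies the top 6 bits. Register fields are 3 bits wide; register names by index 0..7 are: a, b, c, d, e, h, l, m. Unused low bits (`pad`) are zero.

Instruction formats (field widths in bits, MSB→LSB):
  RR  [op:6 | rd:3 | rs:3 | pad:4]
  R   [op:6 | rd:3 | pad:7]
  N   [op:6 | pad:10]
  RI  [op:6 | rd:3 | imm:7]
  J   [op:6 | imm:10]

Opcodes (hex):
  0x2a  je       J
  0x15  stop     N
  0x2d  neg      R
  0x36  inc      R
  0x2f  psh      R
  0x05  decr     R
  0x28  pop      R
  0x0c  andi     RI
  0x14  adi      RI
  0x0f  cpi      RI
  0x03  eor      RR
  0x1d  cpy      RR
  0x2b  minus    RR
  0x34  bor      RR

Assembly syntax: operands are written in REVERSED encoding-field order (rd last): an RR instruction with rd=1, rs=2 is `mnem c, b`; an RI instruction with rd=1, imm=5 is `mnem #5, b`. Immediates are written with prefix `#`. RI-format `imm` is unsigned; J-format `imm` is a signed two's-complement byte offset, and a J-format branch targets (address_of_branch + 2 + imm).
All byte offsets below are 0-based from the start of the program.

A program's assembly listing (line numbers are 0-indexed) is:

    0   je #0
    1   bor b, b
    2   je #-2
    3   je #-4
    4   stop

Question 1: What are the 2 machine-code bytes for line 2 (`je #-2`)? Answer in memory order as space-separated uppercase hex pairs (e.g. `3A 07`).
AB FE

2. je fields op=0x2a:6|imm=-2:10 → word abfeh → ab fe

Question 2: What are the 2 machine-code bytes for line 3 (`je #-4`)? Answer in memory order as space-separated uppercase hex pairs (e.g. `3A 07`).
line 3 (je): pack op=0x2a:6|imm=-4:10 = 0xabfc; big→ ab fc

AB FC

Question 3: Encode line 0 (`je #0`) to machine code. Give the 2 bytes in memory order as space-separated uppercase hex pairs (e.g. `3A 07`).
A8 00

L0: je op=0x2a:6|imm=0:10 ⇒ 0xa800 ⇒ big a8 00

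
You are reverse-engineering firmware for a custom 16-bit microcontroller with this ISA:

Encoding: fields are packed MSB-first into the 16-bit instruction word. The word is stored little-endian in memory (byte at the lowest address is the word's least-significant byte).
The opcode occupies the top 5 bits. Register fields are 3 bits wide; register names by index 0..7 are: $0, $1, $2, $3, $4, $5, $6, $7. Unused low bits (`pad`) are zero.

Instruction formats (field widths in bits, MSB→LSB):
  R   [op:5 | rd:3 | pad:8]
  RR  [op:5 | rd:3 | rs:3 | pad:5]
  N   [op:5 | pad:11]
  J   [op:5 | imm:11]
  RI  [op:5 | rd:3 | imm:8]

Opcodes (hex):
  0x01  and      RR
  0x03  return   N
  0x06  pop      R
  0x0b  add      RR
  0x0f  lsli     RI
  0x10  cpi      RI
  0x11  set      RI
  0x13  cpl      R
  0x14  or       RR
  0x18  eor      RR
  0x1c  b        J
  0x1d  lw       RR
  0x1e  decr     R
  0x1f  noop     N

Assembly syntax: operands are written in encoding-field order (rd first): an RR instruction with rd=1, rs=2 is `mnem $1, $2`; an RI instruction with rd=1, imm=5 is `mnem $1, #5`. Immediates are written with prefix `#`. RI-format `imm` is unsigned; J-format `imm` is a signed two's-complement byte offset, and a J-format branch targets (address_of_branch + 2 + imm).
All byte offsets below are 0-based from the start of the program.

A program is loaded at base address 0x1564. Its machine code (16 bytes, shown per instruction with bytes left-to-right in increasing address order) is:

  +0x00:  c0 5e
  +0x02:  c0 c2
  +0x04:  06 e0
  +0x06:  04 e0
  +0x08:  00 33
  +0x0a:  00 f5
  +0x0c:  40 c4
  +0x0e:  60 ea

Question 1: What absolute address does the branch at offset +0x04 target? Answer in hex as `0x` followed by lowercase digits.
0x1570

@+04  little-endian(06 e0) = 0xe006
  op=0xe006>>11=0x1c ⇒ b (J)
  imm: (w>>0)&0x7ff=0x6 → #6
  target = base 0x1564 + off 0x04 + 2 + imm 6 = 0x1570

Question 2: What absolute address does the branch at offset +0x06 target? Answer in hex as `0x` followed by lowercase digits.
0x1570

+0x06: 04 e0 ⇒ word 0xe004 (little)
  top 5b → 0x1c → b [J]
  imm@[10:0]=0x4 ⇒ #4
  target = base 0x1564 + off 0x06 + 2 + imm 4 = 0x1570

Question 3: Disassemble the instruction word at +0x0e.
lw $2, $3

+0x0e: 60 ea ⇒ word 0xea60 (little)
  top 5b → 0x1d → lw [RR]
  rd: (w>>8)&0x7=0x2 → $2
  rs: (w>>5)&0x7=0x3 → $3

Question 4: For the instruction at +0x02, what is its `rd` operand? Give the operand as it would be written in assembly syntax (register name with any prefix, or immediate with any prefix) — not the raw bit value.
@+02  little-endian(c0 c2) = 0xc2c0
  opcode bits[15:11]=0x18: eor/RR
  rd@[10:8]=0x2 ⇒ $2
  rs@[7:5]=0x6 ⇒ $6

$2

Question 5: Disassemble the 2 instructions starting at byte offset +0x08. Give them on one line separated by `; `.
[08] 00 33 → 0x3300
  opcode bits[15:11]=0x6: pop/R
  [10:8] rd=3 = $3
[0a] 00 f5 → 0xf500
  opcode bits[15:11]=0x1e: decr/R
  [10:8] rd=5 = $5

pop $3; decr $5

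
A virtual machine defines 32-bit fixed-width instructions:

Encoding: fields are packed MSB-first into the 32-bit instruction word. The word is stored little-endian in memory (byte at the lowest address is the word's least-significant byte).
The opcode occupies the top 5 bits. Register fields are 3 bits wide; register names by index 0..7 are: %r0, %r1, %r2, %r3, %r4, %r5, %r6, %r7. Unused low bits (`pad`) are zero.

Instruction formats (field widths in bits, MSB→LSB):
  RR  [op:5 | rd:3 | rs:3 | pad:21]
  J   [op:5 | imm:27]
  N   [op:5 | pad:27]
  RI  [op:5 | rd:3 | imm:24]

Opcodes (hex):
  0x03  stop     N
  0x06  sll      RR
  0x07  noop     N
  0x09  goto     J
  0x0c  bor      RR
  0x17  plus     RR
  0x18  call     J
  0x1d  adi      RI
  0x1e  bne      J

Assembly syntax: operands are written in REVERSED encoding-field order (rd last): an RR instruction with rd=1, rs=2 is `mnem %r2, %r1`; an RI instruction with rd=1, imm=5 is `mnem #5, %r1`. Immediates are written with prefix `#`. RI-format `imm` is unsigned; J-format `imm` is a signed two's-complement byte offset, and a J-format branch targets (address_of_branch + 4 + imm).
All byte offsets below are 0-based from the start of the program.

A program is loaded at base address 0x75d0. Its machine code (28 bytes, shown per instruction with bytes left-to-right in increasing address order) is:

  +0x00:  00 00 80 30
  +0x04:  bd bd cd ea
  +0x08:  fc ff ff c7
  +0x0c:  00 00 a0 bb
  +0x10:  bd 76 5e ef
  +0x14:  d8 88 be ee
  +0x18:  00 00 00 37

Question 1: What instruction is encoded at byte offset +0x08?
off 0x08: read fc ff ff c7 as little → 0xc7fffffc
  op=0xc7fffffc>>27=0x18 ⇒ call (J)
  imm@[26:0]=0x7fffffc (s27→-4) ⇒ #-4

call #-4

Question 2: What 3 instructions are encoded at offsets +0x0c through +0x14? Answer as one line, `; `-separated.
+0x0c: 00 00 a0 bb ⇒ word 0xbba00000 (little)
  top 5b → 0x17 → plus [RR]
  rd@[26:24]=0x3 ⇒ %r3
  rs@[23:21]=0x5 ⇒ %r5
+0x10: bd 76 5e ef ⇒ word 0xef5e76bd (little)
  top 5b → 0x1d → adi [RI]
  rd@[26:24]=0x7 ⇒ %r7
  imm@[23:0]=0x5e76bd ⇒ #6190781
+0x14: d8 88 be ee ⇒ word 0xeebe88d8 (little)
  top 5b → 0x1d → adi [RI]
  rd@[26:24]=0x6 ⇒ %r6
  imm@[23:0]=0xbe88d8 ⇒ #12486872

plus %r5, %r3; adi #6190781, %r7; adi #12486872, %r6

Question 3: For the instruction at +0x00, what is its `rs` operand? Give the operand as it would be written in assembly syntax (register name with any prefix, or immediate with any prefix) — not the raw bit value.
%r4

[00] 00 00 80 30 → 0x30800000
  top 5b → 0x6 → sll [RR]
  rd: (w>>24)&0x7=0x0 → %r0
  rs: (w>>21)&0x7=0x4 → %r4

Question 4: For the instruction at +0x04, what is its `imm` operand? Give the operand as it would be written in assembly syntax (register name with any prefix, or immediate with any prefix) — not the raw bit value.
[04] bd bd cd ea → 0xeacdbdbd
  top 5b → 0x1d → adi [RI]
  rd@[26:24]=0x2 ⇒ %r2
  imm@[23:0]=0xcdbdbd ⇒ #13483453

#13483453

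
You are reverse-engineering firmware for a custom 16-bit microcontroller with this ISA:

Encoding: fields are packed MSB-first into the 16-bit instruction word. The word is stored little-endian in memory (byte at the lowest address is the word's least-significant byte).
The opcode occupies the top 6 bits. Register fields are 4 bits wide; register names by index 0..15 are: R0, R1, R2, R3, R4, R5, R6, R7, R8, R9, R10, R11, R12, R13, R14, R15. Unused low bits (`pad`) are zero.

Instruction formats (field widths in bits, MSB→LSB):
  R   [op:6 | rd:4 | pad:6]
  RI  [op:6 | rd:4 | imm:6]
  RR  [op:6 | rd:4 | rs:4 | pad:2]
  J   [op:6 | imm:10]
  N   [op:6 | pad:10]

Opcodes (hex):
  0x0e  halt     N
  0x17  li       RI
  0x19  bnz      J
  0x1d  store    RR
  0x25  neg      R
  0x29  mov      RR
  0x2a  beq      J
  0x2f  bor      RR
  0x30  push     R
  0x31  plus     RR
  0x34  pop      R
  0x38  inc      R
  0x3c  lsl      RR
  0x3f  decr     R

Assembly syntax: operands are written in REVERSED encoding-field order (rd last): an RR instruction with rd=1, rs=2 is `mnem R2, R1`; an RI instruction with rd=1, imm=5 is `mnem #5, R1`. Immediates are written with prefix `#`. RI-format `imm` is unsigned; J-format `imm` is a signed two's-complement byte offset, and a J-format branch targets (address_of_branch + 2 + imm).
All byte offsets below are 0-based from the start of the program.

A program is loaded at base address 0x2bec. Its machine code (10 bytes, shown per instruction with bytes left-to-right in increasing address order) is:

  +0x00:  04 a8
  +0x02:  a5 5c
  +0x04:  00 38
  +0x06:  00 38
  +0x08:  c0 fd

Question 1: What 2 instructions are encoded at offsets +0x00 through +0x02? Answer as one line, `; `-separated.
beq #4; li #37, R2

+0x00: 04 a8 ⇒ word 0xa804 (little)
  op=0xa804>>10=0x2a ⇒ beq (J)
  imm: (w>>0)&0x3ff=0x4 → #4
+0x02: a5 5c ⇒ word 0x5ca5 (little)
  op=0x5ca5>>10=0x17 ⇒ li (RI)
  rd: (w>>6)&0xf=0x2 → R2
  imm: (w>>0)&0x3f=0x25 → #37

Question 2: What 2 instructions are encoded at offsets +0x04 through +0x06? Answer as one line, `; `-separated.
halt; halt

+0x04: 00 38 ⇒ word 0x3800 (little)
  op=0x3800>>10=0xe ⇒ halt (N)
+0x06: 00 38 ⇒ word 0x3800 (little)
  op=0x3800>>10=0xe ⇒ halt (N)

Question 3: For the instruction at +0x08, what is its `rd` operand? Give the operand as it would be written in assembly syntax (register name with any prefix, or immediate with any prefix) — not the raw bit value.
R7

@+08  little-endian(c0 fd) = 0xfdc0
  top 6b → 0x3f → decr [R]
  [9:6] rd=7 = R7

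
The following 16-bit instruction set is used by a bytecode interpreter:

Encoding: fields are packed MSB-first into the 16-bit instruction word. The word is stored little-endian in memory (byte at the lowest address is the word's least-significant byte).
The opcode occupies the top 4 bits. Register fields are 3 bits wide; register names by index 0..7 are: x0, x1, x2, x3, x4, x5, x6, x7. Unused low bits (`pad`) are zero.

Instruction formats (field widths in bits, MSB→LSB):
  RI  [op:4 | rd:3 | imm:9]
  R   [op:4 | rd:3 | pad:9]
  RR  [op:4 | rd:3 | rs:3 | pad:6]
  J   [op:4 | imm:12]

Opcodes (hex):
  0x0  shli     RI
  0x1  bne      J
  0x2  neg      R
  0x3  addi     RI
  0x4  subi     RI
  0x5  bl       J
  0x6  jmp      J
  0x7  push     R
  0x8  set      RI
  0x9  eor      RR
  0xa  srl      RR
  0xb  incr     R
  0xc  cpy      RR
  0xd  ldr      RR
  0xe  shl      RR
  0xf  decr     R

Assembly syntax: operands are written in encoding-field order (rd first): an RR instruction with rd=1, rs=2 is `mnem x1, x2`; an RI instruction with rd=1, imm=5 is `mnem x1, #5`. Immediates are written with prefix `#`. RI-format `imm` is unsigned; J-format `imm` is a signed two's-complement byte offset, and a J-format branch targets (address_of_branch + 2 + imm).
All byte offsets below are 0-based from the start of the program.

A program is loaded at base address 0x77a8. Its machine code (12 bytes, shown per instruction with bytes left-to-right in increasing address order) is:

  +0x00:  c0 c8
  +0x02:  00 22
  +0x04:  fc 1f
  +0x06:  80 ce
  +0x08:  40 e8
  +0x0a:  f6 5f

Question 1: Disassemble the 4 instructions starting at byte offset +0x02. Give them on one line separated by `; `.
off 0x02: read 00 22 as little → 0x2200
  op=0x2200>>12=0x2 ⇒ neg (R)
  [11:9] rd=1 = x1
off 0x04: read fc 1f as little → 0x1ffc
  op=0x1ffc>>12=0x1 ⇒ bne (J)
  [11:0] imm=4092 (s12→-4) = #-4
off 0x06: read 80 ce as little → 0xce80
  op=0xce80>>12=0xc ⇒ cpy (RR)
  [11:9] rd=7 = x7
  [8:6] rs=2 = x2
off 0x08: read 40 e8 as little → 0xe840
  op=0xe840>>12=0xe ⇒ shl (RR)
  [11:9] rd=4 = x4
  [8:6] rs=1 = x1

neg x1; bne #-4; cpy x7, x2; shl x4, x1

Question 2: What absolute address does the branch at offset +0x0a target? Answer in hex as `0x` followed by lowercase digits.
+0x0a: f6 5f ⇒ word 0x5ff6 (little)
  op=0x5ff6>>12=0x5 ⇒ bl (J)
  imm@[11:0]=0xff6 (s12→-10) ⇒ #-10
  target = base 0x77a8 + off 0x0a + 2 + imm -10 = 0x77aa

0x77aa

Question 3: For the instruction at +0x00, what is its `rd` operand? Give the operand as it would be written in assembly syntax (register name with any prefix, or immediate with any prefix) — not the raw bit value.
x4

+0x00: c0 c8 ⇒ word 0xc8c0 (little)
  op=0xc8c0>>12=0xc ⇒ cpy (RR)
  rd: (w>>9)&0x7=0x4 → x4
  rs: (w>>6)&0x7=0x3 → x3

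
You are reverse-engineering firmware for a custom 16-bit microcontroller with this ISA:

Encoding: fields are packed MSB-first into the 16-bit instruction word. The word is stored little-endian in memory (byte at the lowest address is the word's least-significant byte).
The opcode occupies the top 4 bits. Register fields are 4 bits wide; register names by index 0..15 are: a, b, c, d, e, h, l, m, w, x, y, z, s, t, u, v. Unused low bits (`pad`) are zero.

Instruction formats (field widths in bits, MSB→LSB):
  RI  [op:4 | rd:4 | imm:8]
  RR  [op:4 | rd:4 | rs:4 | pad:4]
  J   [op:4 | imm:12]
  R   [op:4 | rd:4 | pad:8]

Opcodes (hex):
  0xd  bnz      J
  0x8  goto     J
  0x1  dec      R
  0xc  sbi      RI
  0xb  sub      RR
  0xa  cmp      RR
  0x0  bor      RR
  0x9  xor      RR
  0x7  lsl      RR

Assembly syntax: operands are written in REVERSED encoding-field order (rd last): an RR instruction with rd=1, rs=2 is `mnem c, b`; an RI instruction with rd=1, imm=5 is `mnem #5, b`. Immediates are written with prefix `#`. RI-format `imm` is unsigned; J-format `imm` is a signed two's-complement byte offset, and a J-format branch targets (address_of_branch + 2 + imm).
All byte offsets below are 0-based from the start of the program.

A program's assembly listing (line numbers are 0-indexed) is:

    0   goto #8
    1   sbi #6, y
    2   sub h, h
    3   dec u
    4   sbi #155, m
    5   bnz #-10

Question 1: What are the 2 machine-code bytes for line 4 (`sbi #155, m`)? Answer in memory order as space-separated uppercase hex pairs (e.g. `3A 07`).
9B C7

L4: sbi op=0xc:4|rd=7:4|imm=155:8 ⇒ 0xc79b ⇒ little 9b c7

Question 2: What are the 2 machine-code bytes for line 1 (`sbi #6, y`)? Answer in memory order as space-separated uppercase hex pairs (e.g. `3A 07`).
L1: sbi op=0xc:4|rd=10:4|imm=6:8 ⇒ 0xca06 ⇒ little 06 ca

06 CA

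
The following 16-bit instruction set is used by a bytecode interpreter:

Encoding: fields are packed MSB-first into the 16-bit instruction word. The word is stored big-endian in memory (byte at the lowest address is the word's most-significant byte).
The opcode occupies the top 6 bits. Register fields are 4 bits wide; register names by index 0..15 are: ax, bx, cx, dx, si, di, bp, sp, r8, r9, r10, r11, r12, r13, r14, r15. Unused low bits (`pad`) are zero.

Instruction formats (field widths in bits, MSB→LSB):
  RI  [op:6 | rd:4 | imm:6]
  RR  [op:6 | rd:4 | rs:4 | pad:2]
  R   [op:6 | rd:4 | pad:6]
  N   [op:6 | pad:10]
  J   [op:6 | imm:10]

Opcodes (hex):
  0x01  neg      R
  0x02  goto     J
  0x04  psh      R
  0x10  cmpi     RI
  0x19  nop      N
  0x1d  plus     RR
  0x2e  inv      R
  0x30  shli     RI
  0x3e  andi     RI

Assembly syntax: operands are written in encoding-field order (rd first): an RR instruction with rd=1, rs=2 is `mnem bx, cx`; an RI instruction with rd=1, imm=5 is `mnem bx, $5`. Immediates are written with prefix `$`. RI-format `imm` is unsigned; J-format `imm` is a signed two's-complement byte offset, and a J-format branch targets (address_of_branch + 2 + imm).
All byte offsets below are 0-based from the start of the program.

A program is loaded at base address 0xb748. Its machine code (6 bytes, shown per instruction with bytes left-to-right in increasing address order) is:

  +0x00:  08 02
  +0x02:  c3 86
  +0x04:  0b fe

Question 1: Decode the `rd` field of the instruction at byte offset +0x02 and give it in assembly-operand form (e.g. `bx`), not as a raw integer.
@+02  big-endian(c3 86) = 0xc386
  opcode bits[15:10]=0x30: shli/RI
  [9:6] rd=14 = r14
  [5:0] imm=6 = $6

r14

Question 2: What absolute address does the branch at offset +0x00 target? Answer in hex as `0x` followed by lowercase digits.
[00] 08 02 → 0x0802
  opcode bits[15:10]=0x2: goto/J
  imm@[9:0]=0x2 ⇒ $2
  target = base 0xb748 + off 0x00 + 2 + imm 2 = 0xb74c

0xb74c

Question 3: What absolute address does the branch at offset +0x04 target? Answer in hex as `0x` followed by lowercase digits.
@+04  big-endian(0b fe) = 0x0bfe
  opcode bits[15:10]=0x2: goto/J
  [9:0] imm=1022 (s10→-2) = $-2
  target = base 0xb748 + off 0x04 + 2 + imm -2 = 0xb74c

0xb74c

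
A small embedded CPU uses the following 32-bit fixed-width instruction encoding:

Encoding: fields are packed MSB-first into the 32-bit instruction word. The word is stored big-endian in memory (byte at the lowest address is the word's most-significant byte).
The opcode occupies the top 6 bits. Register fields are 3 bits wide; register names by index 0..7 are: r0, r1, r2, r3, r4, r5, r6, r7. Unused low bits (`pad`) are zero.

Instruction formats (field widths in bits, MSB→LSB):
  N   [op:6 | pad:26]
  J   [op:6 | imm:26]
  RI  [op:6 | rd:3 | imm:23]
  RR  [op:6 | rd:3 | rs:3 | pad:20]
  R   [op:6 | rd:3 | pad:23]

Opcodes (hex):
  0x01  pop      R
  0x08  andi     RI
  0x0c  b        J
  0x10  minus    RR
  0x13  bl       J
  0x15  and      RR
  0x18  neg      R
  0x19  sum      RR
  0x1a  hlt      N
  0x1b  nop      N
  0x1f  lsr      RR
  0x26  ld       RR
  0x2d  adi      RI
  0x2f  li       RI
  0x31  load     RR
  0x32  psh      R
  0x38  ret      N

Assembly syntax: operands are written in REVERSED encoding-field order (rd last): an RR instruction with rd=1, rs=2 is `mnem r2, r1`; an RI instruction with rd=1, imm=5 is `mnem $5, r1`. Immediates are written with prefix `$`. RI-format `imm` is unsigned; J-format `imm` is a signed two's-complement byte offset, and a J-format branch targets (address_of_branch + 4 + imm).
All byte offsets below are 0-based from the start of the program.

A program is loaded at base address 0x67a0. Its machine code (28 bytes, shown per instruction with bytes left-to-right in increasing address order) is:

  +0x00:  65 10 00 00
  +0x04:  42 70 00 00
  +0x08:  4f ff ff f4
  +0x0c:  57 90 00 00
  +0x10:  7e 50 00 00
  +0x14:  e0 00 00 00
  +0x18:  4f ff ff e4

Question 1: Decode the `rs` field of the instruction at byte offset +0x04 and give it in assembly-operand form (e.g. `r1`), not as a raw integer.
[04] 42 70 00 00 → 0x42700000
  opcode bits[31:26]=0x10: minus/RR
  rd@[25:23]=0x4 ⇒ r4
  rs@[22:20]=0x7 ⇒ r7

r7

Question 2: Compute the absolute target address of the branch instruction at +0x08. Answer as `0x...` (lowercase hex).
0x67a0

@+08  big-endian(4f ff ff f4) = 0x4ffffff4
  opcode bits[31:26]=0x13: bl/J
  [25:0] imm=67108852 (s26→-12) = $-12
  target = base 0x67a0 + off 0x08 + 4 + imm -12 = 0x67a0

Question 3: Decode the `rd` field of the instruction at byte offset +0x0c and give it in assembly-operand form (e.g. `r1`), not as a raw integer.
off 0x0c: read 57 90 00 00 as big → 0x57900000
  op=0x57900000>>26=0x15 ⇒ and (RR)
  [25:23] rd=7 = r7
  [22:20] rs=1 = r1

r7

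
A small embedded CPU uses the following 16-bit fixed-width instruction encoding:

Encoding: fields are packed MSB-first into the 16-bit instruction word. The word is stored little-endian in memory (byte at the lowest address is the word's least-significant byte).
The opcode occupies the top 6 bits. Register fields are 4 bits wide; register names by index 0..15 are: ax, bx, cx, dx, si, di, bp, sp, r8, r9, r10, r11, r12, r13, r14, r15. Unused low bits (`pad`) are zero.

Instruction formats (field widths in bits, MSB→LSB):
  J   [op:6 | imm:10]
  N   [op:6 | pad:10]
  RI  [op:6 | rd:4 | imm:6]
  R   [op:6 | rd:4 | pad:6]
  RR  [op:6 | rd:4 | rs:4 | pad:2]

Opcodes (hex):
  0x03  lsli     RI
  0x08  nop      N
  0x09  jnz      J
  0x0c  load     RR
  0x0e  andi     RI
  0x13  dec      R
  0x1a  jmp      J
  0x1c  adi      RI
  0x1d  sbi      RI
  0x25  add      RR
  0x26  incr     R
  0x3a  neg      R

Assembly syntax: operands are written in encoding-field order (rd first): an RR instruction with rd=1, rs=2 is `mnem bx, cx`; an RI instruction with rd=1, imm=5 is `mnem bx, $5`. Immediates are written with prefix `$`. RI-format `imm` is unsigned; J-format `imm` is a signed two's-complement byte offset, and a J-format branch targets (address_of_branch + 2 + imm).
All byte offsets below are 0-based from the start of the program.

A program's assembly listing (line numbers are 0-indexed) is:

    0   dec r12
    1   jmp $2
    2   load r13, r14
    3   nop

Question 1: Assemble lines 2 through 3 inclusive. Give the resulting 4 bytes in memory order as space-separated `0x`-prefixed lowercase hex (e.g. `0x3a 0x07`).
0x78 0x33 0x00 0x20

2. load fields op=0xc:6|rd=13:4|rs=14:4|pad=0:2 → word 3378h → 78 33
3. nop fields op=0x8:6|pad=0:10 → word 2000h → 00 20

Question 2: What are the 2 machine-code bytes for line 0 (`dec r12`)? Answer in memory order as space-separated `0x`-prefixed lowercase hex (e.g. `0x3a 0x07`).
0x00 0x4f

L0: dec op=0x13:6|rd=12:4|pad=0:6 ⇒ 0x4f00 ⇒ little 00 4f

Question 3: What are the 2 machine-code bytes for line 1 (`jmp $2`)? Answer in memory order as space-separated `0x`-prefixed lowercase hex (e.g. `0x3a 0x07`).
1. jmp fields op=0x1a:6|imm=2:10 → word 6802h → 02 68

0x02 0x68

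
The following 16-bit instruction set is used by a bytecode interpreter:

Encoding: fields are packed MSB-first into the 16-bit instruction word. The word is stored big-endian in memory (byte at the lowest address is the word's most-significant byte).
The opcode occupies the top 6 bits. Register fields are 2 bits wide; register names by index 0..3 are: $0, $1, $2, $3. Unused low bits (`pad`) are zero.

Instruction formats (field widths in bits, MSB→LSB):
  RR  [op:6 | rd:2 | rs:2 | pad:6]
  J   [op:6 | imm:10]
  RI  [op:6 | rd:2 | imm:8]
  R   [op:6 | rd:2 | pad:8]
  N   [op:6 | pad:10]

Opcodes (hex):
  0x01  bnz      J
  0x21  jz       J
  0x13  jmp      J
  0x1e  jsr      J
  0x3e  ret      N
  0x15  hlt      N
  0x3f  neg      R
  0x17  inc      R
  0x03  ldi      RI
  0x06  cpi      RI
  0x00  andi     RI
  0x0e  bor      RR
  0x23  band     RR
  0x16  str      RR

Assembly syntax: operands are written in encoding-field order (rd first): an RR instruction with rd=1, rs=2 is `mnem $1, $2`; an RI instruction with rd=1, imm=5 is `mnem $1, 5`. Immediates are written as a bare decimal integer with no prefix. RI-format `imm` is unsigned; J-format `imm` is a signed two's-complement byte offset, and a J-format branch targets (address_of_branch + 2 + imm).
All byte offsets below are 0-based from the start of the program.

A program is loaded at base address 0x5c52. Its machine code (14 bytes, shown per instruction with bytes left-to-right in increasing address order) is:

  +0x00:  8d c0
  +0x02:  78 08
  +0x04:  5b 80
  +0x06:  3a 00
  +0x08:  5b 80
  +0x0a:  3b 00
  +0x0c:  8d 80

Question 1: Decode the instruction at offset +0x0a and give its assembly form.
bor $3, $0

+0x0a: 3b 00 ⇒ word 0x3b00 (big)
  top 6b → 0xe → bor [RR]
  rd@[9:8]=0x3 ⇒ $3
  rs@[7:6]=0x0 ⇒ $0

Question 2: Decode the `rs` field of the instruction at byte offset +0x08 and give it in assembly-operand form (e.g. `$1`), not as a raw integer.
$2

off 0x08: read 5b 80 as big → 0x5b80
  top 6b → 0x16 → str [RR]
  rd: (w>>8)&0x3=0x3 → $3
  rs: (w>>6)&0x3=0x2 → $2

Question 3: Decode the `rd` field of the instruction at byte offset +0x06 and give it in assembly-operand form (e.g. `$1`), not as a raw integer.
off 0x06: read 3a 00 as big → 0x3a00
  opcode bits[15:10]=0xe: bor/RR
  rd: (w>>8)&0x3=0x2 → $2
  rs: (w>>6)&0x3=0x0 → $0

$2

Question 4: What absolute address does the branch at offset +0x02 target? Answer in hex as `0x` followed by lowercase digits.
0x5c5e

@+02  big-endian(78 08) = 0x7808
  opcode bits[15:10]=0x1e: jsr/J
  imm@[9:0]=0x8 ⇒ 8
  target = base 0x5c52 + off 0x02 + 2 + imm 8 = 0x5c5e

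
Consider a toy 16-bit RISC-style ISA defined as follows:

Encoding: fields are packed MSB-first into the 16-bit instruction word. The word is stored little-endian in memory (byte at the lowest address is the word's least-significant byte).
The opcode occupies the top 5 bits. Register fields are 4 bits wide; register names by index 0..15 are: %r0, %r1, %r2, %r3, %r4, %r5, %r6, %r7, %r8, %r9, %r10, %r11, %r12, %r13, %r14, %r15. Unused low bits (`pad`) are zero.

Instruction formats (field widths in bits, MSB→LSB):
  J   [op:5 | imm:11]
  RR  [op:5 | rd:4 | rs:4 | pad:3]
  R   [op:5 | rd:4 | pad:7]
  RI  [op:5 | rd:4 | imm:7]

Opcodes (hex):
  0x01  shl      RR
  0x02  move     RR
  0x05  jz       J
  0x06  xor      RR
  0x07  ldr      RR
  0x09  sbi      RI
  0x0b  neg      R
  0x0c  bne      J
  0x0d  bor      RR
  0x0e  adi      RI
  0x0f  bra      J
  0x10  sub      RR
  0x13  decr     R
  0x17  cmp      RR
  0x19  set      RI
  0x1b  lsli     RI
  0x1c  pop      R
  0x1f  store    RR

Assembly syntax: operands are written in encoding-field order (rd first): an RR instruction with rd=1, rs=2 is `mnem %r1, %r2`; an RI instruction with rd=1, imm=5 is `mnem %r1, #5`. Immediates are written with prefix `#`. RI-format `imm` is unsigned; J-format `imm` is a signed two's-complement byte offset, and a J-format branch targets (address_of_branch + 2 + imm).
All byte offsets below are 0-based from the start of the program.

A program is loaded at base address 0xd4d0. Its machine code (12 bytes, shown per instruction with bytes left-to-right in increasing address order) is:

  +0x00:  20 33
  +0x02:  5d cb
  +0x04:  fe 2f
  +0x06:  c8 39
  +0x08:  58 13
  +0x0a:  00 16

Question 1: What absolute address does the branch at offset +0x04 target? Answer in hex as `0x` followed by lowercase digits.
0xd4d4

+0x04: fe 2f ⇒ word 0x2ffe (little)
  top 5b → 0x5 → jz [J]
  [10:0] imm=2046 (s11→-2) = #-2
  target = base 0xd4d0 + off 0x04 + 2 + imm -2 = 0xd4d4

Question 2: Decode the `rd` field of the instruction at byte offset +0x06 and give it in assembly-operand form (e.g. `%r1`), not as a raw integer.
@+06  little-endian(c8 39) = 0x39c8
  op=0x39c8>>11=0x7 ⇒ ldr (RR)
  rd: (w>>7)&0xf=0x3 → %r3
  rs: (w>>3)&0xf=0x9 → %r9

%r3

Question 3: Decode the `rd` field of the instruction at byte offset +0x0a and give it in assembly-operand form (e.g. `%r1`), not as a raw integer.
%r12

[0a] 00 16 → 0x1600
  op=0x1600>>11=0x2 ⇒ move (RR)
  [10:7] rd=12 = %r12
  [6:3] rs=0 = %r0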